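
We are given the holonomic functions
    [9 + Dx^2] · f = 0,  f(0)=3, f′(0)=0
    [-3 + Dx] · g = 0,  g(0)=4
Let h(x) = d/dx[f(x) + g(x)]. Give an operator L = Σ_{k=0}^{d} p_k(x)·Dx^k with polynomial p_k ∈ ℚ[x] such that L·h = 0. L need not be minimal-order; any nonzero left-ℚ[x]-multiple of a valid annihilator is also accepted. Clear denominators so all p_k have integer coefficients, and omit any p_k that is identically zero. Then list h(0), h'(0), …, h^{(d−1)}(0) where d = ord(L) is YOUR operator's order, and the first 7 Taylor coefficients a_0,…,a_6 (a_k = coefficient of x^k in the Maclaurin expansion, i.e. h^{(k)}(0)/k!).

f: a_k = 3, 0, -27/2, 0, 81/8, 0, -243/80, …
g: a_k = 4, 12, 18, 18, 27/2, 81/10, 81/20, …
L₀ := lclm(L_f,L_g); ord L₀ ≤ 2+1.
h₀' ⇒ L via d/dx closure of L₀.
L = 27 - 9·Dx + 3·Dx^2 - Dx^3  (order 3).
h: a_k = 12, 9, 54, 189/2, 81/2, 243/40, 243/20, …
ICs: h(0) = 12, h′(0) = 9, h′′(0) = 108.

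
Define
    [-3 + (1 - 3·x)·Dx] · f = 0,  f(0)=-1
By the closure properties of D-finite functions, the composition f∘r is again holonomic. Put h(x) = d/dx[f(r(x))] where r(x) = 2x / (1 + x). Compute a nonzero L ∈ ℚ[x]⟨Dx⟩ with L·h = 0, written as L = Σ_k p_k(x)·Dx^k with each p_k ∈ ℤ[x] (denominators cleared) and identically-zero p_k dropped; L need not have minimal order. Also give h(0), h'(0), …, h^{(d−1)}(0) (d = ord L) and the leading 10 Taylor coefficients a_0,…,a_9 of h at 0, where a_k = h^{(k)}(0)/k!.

L = 10 + (-1 + 5·x)·Dx  (order 1).
h: a_k = -6, -60, -450, -3000, -18750, -112500, -656250, -3750000, -21093750, -117187500, …
ICs: h(0) = -6.

f: a_k = -1, -3, -9, -27, -81, -243, -729, -2187, -6561, -19683, …
Substitute x→r, Dx→(1/r')Dx; clear ⇒ L₀.
Derive L from L₀ (diff closure).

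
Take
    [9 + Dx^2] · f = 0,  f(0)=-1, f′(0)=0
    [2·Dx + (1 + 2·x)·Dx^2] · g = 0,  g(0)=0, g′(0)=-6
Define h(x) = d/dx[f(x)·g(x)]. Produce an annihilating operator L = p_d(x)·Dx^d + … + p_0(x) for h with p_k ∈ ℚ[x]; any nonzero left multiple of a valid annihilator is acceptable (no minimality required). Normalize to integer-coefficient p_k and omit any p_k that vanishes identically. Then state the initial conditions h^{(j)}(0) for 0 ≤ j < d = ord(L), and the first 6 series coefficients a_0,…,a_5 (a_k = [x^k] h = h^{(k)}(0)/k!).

L = (-1890 - 5103·x + 24057·x^2 + 163296·x^3 + 344088·x^4 + 314928·x^5 + 104976·x^6) + (-297 + 1998·x + 19440·x^2 + 51840·x^3 + 58320·x^4 + 23328·x^5)·Dx + (-147 + 738·x + 11106·x^2 + 44064·x^3 + 80352·x^4 + 69984·x^5 + 23328·x^6)·Dx^2 + (-33 + 222·x + 2160·x^2 + 5760·x^3 + 6480·x^4 + 2592·x^5)·Dx^3 + (7 + 145·x + 937·x^2 + 2880·x^3 + 4680·x^4 + 3888·x^5 + 1296·x^6)·Dx^4  (order 4).
h: a_k = 6, -12, -57, 60, 69/4, 21/2, …
ICs: h(0) = 6, h′(0) = -12, h′′(0) = -114, h′′′(0) = 360.

f: a_k = -1, 0, 9/2, 0, -27/8, 0, …
g: a_k = 0, -6, 6, -8, 12, -96/5, …
Sym-product of L_f,L_g gives L₀ (≤ ord 4).
h₀' ⇒ L via d/dx closure of L₀.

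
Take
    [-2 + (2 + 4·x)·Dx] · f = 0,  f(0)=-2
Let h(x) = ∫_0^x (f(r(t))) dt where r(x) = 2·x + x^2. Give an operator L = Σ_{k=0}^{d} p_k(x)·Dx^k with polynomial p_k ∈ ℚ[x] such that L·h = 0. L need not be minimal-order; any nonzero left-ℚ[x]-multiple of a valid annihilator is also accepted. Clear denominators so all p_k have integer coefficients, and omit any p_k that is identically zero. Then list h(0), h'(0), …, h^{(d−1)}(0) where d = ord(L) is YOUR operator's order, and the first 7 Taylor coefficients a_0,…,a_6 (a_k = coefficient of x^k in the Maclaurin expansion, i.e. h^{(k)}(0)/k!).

f: a_k = -2, -2, 1, -1, 5/4, -7/4, 21/8, …
h₀=f(r): pull back L_f along r ⇒ L₀.
h=∫₀ˣh₀: take L = L₀·Dx.
L = (-2 - 2·x)·Dx + (1 + 4·x + 2·x^2)·Dx^2  (order 2).
h: a_k = 0, -2, -2, 2/3, -1, 9/5, -11/3, …
ICs: h(0) = 0, h′(0) = -2.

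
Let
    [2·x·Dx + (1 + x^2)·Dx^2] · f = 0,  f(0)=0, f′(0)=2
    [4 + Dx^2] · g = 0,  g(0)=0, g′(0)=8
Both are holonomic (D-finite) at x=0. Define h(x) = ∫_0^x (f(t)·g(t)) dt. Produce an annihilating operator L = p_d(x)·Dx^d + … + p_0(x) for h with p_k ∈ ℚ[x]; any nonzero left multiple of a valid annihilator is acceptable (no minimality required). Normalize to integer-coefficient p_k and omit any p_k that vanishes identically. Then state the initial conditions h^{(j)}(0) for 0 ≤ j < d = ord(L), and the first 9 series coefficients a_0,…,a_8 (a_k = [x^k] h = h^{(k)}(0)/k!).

f: a_k = 0, 2, 0, -2/3, 0, 2/5, 0, -2/7, 0, …
g: a_k = 0, 8, 0, -16/3, 0, 16/15, 0, -32/315, 0, …
f·g: L₀ = L_f ⊗_s L_g, ord ≤ 2·2.
∫: right-multiply L₀ by Dx.
L = (160 + 464·x^2 + 464·x^4 + 256·x^6 + 64·x^8)·Dx + (96·x + 224·x^3 + 192·x^5 + 64·x^7)·Dx^2 + (60 + 188·x^2 + 216·x^4 + 128·x^6 + 32·x^8)·Dx^3 + (24·x + 56·x^3 + 48·x^5 + 16·x^7)·Dx^4 + (5 + 18·x^2 + 25·x^4 + 16·x^6 + 4·x^8)·Dx^5  (order 5).
h: a_k = 0, 0, 0, 16/3, 0, -16/5, 0, 80/63, 0, …
ICs: h(0) = 0, h′(0) = 0, h′′(0) = 0, h′′′(0) = 32, h′′′′(0) = 0.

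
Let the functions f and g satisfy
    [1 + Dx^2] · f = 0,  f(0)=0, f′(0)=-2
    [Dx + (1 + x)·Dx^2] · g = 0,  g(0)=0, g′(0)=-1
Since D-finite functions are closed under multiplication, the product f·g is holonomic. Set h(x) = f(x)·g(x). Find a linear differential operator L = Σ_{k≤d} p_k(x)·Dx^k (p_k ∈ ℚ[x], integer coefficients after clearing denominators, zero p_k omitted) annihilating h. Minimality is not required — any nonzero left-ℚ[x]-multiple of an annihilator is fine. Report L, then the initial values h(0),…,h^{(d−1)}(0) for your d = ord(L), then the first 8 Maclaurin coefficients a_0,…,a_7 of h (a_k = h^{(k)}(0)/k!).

f: a_k = 0, -2, 0, 1/3, 0, -1/60, 0, 1/2520, …
g: a_k = 0, -1, 1/2, -1/3, 1/4, -1/5, 1/6, -1/7, …
Product ⇒ symmetric product L₀, ord ≤ 4.
L = (-3 + 6·x + 19·x^2 + 16·x^3 + 4·x^4) + (4 + 20·x + 24·x^2 + 8·x^3)·Dx + (20·x + 42·x^2 + 32·x^3 + 8·x^4)·Dx^2 + (4 + 20·x + 24·x^2 + 8·x^3)·Dx^3 + (3 + 14·x + 23·x^2 + 16·x^3 + 4·x^4)·Dx^4  (order 4).
h: a_k = 0, 0, 2, -1, 1/3, -1/3, 11/36, -31/120, …
ICs: h(0) = 0, h′(0) = 0, h′′(0) = 4, h′′′(0) = -6.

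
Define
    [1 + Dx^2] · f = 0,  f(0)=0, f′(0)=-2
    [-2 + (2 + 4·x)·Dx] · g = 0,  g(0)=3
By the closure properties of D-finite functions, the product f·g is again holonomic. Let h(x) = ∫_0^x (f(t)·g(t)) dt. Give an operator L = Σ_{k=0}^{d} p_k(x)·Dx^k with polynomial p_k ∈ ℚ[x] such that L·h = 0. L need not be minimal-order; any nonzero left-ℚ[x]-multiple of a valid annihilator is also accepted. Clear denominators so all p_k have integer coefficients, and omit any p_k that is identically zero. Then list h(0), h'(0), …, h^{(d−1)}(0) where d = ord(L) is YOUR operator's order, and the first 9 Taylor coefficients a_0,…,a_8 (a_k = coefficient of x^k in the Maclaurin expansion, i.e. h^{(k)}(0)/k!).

f: a_k = 0, -2, 0, 1/3, 0, -1/60, 0, 1/2520, 0, …
g: a_k = 3, 3, -3/2, 3/2, -15/8, 21/8, -63/16, 99/16, -1287/128, …
Product ⇒ symmetric product L₀, ord ≤ 2.
Integrate: L := L₀·Dx.
L = (4 + 4·x + 4·x^2)·Dx + (-2 - 4·x)·Dx^2 + (1 + 4·x + 4·x^2)·Dx^3  (order 3).
h: a_k = 0, 0, -3, -2, 1, -2/5, 8/15, -24/35, 191/210, …
ICs: h(0) = 0, h′(0) = 0, h′′(0) = -6.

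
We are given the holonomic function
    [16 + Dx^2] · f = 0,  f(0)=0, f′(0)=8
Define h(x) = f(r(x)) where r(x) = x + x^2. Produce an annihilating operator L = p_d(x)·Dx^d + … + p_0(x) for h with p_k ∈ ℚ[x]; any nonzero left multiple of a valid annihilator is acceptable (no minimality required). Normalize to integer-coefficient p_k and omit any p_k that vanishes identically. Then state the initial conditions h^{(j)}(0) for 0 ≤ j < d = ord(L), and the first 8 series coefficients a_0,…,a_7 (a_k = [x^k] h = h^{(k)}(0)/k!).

L = (16 + 96·x + 192·x^2 + 128·x^3) - 2·Dx + (1 + 2·x)·Dx^2  (order 2).
h: a_k = 0, 8, 8, -64/3, -64, -704/15, 64, 51712/315, …
ICs: h(0) = 0, h′(0) = 8.

f: a_k = 0, 8, 0, -64/3, 0, 256/15, 0, -2048/315, …
L₀ from L_f via x↦r, Dx↦r'^{-1}Dx.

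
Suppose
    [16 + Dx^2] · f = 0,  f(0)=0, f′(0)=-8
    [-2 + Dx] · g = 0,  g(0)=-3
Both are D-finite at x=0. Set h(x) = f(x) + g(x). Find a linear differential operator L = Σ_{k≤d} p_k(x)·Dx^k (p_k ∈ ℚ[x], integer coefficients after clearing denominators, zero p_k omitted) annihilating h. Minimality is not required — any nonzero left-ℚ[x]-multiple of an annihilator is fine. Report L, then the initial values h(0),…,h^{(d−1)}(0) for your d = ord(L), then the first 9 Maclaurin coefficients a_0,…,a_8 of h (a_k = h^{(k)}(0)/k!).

L = -32 + 16·Dx - 2·Dx^2 + Dx^3  (order 3).
h: a_k = -3, -14, -6, 52/3, -2, -268/15, -4/15, 2024/315, -2/105, …
ICs: h(0) = -3, h′(0) = -14, h′′(0) = -12.

f: a_k = 0, -8, 0, 64/3, 0, -256/15, 0, 2048/315, 0, …
g: a_k = -3, -6, -6, -4, -2, -4/5, -4/15, -8/105, -2/105, …
h₀=f+g: left-lcm gives L₀, ord ≤ 3.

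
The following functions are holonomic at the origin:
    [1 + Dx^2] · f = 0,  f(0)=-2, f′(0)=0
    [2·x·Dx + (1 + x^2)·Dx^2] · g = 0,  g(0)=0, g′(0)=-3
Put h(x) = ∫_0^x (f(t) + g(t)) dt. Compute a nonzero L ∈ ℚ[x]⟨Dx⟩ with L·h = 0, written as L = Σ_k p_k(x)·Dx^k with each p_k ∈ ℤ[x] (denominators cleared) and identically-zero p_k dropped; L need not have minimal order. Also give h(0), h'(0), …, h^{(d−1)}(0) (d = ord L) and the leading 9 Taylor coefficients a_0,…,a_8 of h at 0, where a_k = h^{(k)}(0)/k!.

f: a_k = -2, 0, 1, 0, -1/12, 0, 1/360, 0, -1/20160, …
g: a_k = 0, -3, 0, 1, 0, -3/5, 0, 3/7, 0, …
Sum ⇒ L₀ = lclm(L_f,L_g) in ℚ(x)⟨Dx⟩.
Integrate: L := L₀·Dx.
L = (-22·x + 28·x^3 + 2·x^5)·Dx^2 + (-1 + 7·x^2 + 9·x^4 + x^6)·Dx^3 + (-22·x + 28·x^3 + 2·x^5)·Dx^4 + (-1 + 7·x^2 + 9·x^4 + x^6)·Dx^5  (order 5).
h: a_k = 0, -2, -3/2, 1/3, 1/4, -1/60, -1/10, 1/2520, 3/56, …
ICs: h(0) = 0, h′(0) = -2, h′′(0) = -3, h′′′(0) = 2, h′′′′(0) = 6.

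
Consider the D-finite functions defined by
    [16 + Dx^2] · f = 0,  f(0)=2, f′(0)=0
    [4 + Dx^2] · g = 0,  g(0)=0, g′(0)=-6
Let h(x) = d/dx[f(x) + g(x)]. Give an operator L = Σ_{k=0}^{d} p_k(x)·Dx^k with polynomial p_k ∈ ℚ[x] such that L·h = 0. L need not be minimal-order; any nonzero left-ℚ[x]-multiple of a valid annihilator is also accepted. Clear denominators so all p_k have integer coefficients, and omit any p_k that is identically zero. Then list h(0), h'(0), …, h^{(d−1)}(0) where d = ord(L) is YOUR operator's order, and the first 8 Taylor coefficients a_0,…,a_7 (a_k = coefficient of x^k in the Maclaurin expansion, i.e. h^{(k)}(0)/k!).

f: a_k = 2, 0, -16, 0, 64/3, 0, -512/45, 0, …
g: a_k = 0, -6, 0, 4, 0, -4/5, 0, 8/105, …
Weyl lclm of L_f,L_g ⇒ L₀ (ord ≤ 4).
h=h₀': d/dx-closure on L₀ ⇒ L.
L = 64 + 20·Dx^2 + Dx^4  (order 4).
h: a_k = -6, -32, 12, 256/3, -4, -1024/15, 8/15, 8192/315, …
ICs: h(0) = -6, h′(0) = -32, h′′(0) = 24, h′′′(0) = 512.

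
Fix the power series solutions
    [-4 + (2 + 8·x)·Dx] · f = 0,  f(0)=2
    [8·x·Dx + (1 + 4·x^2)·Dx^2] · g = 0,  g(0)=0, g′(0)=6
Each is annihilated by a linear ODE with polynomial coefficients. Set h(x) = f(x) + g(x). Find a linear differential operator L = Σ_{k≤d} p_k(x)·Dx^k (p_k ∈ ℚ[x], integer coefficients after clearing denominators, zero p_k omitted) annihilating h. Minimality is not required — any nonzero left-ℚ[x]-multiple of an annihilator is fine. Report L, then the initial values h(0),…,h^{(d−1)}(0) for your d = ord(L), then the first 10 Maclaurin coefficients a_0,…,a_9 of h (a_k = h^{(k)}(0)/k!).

f: a_k = 2, 4, -4, 8, -20, 56, -168, 528, -1716, 5720, …
g: a_k = 0, 6, 0, -8, 0, 96/5, 0, -384/7, 0, 512/3, …
L₀ := lclm(L_f,L_g); ord L₀ ≤ 1+2.
L = (-8 - 80·x + 96·x^2 + 192·x^3)·Dx + (-10 - 32·x - 64·x^2 + 384·x^3 + 672·x^4)·Dx^2 + (-1 + 24·x^2 + 48·x^3 + 112·x^4 + 192·x^5)·Dx^3  (order 3).
h: a_k = 2, 10, -4, 0, -20, 376/5, -168, 3312/7, -1716, 17672/3, …
ICs: h(0) = 2, h′(0) = 10, h′′(0) = -8.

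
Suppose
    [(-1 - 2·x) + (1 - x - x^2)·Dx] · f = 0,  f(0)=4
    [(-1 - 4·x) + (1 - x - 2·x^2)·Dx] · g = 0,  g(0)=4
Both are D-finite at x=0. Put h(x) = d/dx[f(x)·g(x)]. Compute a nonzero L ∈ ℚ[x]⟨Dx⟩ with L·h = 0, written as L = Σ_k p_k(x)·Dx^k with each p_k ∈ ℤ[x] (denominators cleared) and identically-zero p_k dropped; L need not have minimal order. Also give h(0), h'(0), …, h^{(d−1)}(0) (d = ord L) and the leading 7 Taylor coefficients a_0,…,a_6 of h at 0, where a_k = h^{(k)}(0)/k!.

L = (12 + 6·x - 36·x^2 - 112·x^3 + 36·x^4 + 180·x^5 + 80·x^6) + (-2 + 21·x^2 - 8·x^3 - 50·x^4 + 3·x^5 + 42·x^6 + 16·x^7)·Dx  (order 1).
h: a_k = 32, 192, 624, 1920, 5120, 13152, 32032, …
ICs: h(0) = 32.

f: a_k = 4, 4, 8, 12, 20, 32, 52, …
g: a_k = 4, 4, 12, 20, 44, 84, 172, …
Product ⇒ symmetric product L₀, ord ≤ 1.
Derive L from L₀ (diff closure).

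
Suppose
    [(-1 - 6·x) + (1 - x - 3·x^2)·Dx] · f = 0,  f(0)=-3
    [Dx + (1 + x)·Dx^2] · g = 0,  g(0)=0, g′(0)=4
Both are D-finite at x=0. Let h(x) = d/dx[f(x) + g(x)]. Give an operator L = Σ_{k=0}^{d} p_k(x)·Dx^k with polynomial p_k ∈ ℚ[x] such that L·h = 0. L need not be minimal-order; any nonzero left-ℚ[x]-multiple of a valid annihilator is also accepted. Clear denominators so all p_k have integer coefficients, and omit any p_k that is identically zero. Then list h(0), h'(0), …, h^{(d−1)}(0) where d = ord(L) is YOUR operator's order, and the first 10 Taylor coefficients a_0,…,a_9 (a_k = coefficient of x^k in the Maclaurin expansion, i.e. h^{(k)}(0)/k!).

L = (58 + 350·x + 636·x^2 + 756·x^3 + 324·x^4) + (40 + 364·x + 976·x^2 + 1632·x^3 + 1530·x^4 + 540·x^5)·Dx + (-9 - 31·x - 27·x^2 + 115·x^3 + 345·x^4 + 333·x^5 + 108·x^6)·Dx^2  (order 2).
h: a_k = 1, -28, -59, -232, -596, -1750, -4553, -12196, -31289, -80494, …
ICs: h(0) = 1, h′(0) = -28.

f: a_k = -3, -3, -12, -21, -57, -120, -291, -651, -1524, -3477, …
g: a_k = 0, 4, -2, 4/3, -1, 4/5, -2/3, 4/7, -1/2, 4/9, …
Weyl lclm of L_f,L_g ⇒ L₀ (ord ≤ 3).
h₀' ⇒ L via d/dx closure of L₀.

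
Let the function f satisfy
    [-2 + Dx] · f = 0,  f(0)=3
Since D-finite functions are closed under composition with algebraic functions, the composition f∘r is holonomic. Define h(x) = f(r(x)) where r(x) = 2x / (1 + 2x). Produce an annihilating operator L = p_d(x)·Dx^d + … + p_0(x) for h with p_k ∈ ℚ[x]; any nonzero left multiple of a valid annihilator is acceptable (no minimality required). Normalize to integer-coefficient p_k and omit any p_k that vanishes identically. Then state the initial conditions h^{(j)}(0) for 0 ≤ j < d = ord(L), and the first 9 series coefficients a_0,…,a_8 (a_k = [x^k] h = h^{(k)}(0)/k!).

L = -4 + (1 + 4·x + 4·x^2)·Dx  (order 1).
h: a_k = 3, 12, 0, -16, 32, -192/5, 256/15, 1280/21, -8192/35, …
ICs: h(0) = 3.

f: a_k = 3, 6, 6, 4, 2, 4/5, 4/15, 8/105, 2/105, …
L₀ from L_f via x↦r, Dx↦r'^{-1}Dx.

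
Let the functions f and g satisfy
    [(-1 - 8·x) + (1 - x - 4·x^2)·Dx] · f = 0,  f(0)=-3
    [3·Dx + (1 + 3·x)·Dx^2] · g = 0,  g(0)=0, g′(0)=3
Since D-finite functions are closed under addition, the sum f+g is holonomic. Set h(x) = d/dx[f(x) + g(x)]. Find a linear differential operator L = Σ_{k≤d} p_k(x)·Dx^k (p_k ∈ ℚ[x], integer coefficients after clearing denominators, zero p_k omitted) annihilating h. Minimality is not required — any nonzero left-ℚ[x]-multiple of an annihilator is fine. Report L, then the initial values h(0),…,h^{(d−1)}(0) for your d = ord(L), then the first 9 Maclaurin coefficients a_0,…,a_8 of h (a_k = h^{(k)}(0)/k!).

f: a_k = -3, -3, -15, -27, -87, -195, -543, -1323, -3495, …
g: a_k = 0, 3, -9/2, 9, -81/4, 243/5, -243/2, 2187/7, -6561/8, …
f+g: L₀ = lclm(L_f,L_g), ord ≤ 1+2.
Differentiate: ansatz ord ≤ ord L₀ ⇒ L.
L = (342 + 2178·x + 6624·x^2 + 6336·x^3 + 6912·x^4) + (36 + 696·x + 4356·x^2 + 10176·x^3 + 12960·x^4 + 11520·x^5)·Dx + (-13 - 101·x - 191·x^2 + 225·x^3 + 1440·x^4 + 2928·x^5 + 2304·x^6)·Dx^2  (order 2).
h: a_k = 0, -39, -54, -429, -732, -3987, -7074, -34521, -59400, …
ICs: h(0) = 0, h′(0) = -39.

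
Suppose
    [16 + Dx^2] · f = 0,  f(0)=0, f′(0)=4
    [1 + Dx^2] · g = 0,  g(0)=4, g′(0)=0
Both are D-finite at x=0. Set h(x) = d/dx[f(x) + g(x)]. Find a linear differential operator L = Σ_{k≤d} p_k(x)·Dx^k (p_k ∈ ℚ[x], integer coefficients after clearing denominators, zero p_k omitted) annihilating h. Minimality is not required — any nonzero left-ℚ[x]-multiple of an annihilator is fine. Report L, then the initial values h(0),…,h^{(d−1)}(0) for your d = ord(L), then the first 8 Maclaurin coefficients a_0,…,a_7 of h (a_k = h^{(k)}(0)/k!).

f: a_k = 0, 4, 0, -32/3, 0, 128/15, 0, -1024/315, …
g: a_k = 4, 0, -2, 0, 1/6, 0, -1/180, 0, …
h₀=f+g: left-lcm gives L₀, ord ≤ 4.
h=h₀': d/dx-closure on L₀ ⇒ L.
L = 16 + 17·Dx^2 + Dx^4  (order 4).
h: a_k = 4, -4, -32, 2/3, 128/3, -1/30, -1024/45, 1/1260, …
ICs: h(0) = 4, h′(0) = -4, h′′(0) = -64, h′′′(0) = 4.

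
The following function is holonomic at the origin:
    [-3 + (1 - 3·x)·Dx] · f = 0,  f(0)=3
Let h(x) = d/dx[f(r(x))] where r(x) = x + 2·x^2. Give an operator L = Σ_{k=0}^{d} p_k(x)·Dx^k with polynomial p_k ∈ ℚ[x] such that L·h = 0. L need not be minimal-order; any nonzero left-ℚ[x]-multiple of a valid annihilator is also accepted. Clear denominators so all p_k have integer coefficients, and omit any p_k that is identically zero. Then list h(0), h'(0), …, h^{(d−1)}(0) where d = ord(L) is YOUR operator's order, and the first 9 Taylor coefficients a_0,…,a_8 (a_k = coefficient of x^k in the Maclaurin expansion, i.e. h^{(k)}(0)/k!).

L = (10 + 36·x + 72·x^2) + (-1 - x + 18·x^2 + 24·x^3)·Dx  (order 1).
h: a_k = 9, 90, 567, 3348, 18225, 95742, 488187, 2439720, 12000069, …
ICs: h(0) = 9.

f: a_k = 3, 9, 27, 81, 243, 729, 2187, 6561, 19683, …
h₀=f(r): pull back L_f along r ⇒ L₀.
h=h₀': d/dx-closure on L₀ ⇒ L.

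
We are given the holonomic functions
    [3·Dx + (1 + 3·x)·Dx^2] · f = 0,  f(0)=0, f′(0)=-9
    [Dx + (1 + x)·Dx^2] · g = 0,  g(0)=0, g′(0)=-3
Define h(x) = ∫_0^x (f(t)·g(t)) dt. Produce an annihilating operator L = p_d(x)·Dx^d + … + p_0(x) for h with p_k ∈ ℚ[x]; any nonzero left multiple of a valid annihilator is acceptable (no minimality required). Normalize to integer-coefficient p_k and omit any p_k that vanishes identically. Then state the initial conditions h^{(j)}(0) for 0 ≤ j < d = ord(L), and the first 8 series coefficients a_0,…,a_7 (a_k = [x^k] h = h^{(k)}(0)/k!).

f: a_k = 0, -9, 27/2, -27, 243/4, -729/5, 729/2, -6561/7, …
g: a_k = 0, -3, 3/2, -1, 3/4, -3/5, 1/2, -3/7, …
h₀=f·g: eliminate ⇒ L₀, order ≤ 2·2.
h=∫h₀ ⇒ L = L₀·Dx.
L = (30 + 72·x + 54·x^2)·Dx^2 + (76 + 354·x + 540·x^2 + 270·x^3)·Dx^3 + (29 + 200·x + 486·x^2 + 504·x^3 + 189·x^4)·Dx^4 + (2 + 19·x + 68·x^2 + 114·x^3 + 90·x^4 + 27·x^5)·Dx^5  (order 5).
h: a_k = 0, 0, 0, 9, -27/2, 441/20, -81/2, 11421/140, …
ICs: h(0) = 0, h′(0) = 0, h′′(0) = 0, h′′′(0) = 54, h′′′′(0) = -324.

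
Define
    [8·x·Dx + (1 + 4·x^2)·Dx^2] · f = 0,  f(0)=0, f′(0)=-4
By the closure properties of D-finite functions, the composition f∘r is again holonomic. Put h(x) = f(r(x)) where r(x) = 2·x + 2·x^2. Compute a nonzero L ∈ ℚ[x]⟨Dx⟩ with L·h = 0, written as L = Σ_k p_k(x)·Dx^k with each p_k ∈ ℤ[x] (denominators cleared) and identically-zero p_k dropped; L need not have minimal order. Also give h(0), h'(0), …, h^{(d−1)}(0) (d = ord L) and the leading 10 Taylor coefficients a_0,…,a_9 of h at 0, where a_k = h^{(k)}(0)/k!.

f: a_k = 0, -4, 0, 16/3, 0, -64/5, 0, 256/7, 0, -1024/9, …
f∘r: x↦r, Dx↦Dx/r' in L_f ⇒ L₀.
L = (-2 + 32·x + 128·x^2 + 192·x^3 + 96·x^4)·Dx + (1 + 2·x + 16·x^2 + 64·x^3 + 80·x^4 + 32·x^5)·Dx^2  (order 2).
h: a_k = 0, -8, -8, 128/3, 128, -1408/5, -6016/3, 4096/7, 28672, 342016/9, …
ICs: h(0) = 0, h′(0) = -8.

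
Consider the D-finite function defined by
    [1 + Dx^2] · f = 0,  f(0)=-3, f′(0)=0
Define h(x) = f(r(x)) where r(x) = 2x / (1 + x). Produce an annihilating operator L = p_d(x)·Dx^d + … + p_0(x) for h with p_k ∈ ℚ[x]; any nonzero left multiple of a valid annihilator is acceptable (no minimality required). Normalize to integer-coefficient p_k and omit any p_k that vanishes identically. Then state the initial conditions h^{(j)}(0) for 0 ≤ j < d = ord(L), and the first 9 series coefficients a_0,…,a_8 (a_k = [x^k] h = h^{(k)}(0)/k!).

L = 4 + (2 + 6·x + 6·x^2 + 2·x^3)·Dx + (1 + 4·x + 6·x^2 + 4·x^3 + x^4)·Dx^2  (order 2).
h: a_k = -3, 0, 6, -12, 16, -16, 154/15, 12/5, -2354/105, …
ICs: h(0) = -3, h′(0) = 0.

f: a_k = -3, 0, 3/2, 0, -1/8, 0, 1/240, 0, -1/13440, …
h₀=f(r): pull back L_f along r ⇒ L₀.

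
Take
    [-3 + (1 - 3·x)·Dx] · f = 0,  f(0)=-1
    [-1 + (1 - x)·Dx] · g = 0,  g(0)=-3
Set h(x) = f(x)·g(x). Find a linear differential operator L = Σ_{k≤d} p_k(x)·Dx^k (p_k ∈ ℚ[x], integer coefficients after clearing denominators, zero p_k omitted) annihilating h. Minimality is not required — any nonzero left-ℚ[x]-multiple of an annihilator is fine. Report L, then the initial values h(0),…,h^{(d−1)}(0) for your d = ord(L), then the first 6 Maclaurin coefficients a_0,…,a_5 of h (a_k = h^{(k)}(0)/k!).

f: a_k = -1, -3, -9, -27, -81, -243, …
g: a_k = -3, -3, -3, -3, -3, -3, …
h₀=f·g: eliminate ⇒ L₀, order ≤ 1·1.
L = (-4 + 6·x) + (1 - 4·x + 3·x^2)·Dx  (order 1).
h: a_k = 3, 12, 39, 120, 363, 1092, …
ICs: h(0) = 3.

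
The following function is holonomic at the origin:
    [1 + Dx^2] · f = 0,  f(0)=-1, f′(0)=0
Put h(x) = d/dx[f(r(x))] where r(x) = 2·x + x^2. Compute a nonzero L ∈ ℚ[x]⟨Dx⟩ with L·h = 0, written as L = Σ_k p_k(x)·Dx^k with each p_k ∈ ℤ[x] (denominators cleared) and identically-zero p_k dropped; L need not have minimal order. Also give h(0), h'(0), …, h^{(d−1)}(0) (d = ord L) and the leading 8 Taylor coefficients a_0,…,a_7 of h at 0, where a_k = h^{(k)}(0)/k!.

L = (7 + 16·x + 24·x^2 + 16·x^3 + 4·x^4) + (-3 - 3·x)·Dx + (1 + 2·x + x^2)·Dx^2  (order 2).
h: a_k = 0, 4, 6, -2/3, -20/3, -82/15, -7/15, 719/315, …
ICs: h(0) = 0, h′(0) = 4.

f: a_k = -1, 0, 1/2, 0, -1/24, 0, 1/720, 0, …
Substitute x→r, Dx→(1/r')Dx; clear ⇒ L₀.
h=h₀': d/dx-closure on L₀ ⇒ L.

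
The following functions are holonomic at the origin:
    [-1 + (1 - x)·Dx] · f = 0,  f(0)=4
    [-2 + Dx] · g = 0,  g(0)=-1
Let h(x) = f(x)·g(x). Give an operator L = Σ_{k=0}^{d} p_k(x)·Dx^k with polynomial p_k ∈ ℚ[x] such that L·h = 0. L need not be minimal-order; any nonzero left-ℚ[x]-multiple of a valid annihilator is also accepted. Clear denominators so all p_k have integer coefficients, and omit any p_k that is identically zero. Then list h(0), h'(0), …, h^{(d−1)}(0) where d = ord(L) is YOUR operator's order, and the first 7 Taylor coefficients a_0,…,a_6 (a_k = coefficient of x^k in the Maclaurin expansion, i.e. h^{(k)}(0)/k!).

f: a_k = 4, 4, 4, 4, 4, 4, 4, …
g: a_k = -1, -2, -2, -4/3, -2/3, -4/15, -4/45, …
h₀=f·g: eliminate ⇒ L₀, order ≤ 1·1.
L = (3 - 2·x) + (-1 + x)·Dx  (order 1).
h: a_k = -4, -12, -20, -76/3, -28, -436/15, -1324/45, …
ICs: h(0) = -4.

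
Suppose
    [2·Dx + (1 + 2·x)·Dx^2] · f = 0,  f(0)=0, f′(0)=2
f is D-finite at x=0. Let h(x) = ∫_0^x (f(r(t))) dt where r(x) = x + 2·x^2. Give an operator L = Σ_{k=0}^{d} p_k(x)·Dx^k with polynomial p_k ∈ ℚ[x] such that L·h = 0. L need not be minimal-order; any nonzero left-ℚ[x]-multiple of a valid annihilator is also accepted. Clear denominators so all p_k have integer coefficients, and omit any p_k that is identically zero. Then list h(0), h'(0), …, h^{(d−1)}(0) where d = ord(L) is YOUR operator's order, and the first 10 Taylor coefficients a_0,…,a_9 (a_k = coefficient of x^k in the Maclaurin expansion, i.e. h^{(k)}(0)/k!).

f: a_k = 0, 2, -2, 8/3, -4, 32/5, -32/3, 128/7, -32, 512/9, …
Change of var in L_f (x↦r) gives L₀.
∫: right-multiply L₀ by Dx.
L = (-2 + 8·x + 16·x^2)·Dx^2 + (1 + 6·x + 12·x^2 + 16·x^3)·Dx^3  (order 3).
h: a_k = 0, 0, 1, 2/3, -4/3, 4/5, 16/15, -64/21, 16/7, 32/9, …
ICs: h(0) = 0, h′(0) = 0, h′′(0) = 2.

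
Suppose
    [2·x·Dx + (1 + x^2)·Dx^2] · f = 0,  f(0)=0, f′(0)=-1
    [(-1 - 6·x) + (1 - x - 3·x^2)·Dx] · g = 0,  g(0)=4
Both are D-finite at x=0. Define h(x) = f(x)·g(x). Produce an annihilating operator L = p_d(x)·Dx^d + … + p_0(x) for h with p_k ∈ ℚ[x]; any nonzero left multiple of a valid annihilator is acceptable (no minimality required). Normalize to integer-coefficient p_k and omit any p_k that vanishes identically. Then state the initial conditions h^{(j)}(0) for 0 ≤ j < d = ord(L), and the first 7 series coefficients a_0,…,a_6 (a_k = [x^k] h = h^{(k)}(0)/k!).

f: a_k = 0, -1, 0, 1/3, 0, -1/5, 0, …
g: a_k = 4, 4, 16, 28, 76, 160, 388, …
L₀ := L_f ⊗_s L_g (sym. prod.), ord ≤ 2.
L = (6 + 2·x + 18·x^2) + (2 + 10·x + 4·x^2 + 18·x^3)·Dx + (-1 + x + 2·x^2 + x^3 + 3·x^4)·Dx^2  (order 2).
h: a_k = 0, -4, -4, -44/3, -80/3, -1072/15, -2272/15, …
ICs: h(0) = 0, h′(0) = -4.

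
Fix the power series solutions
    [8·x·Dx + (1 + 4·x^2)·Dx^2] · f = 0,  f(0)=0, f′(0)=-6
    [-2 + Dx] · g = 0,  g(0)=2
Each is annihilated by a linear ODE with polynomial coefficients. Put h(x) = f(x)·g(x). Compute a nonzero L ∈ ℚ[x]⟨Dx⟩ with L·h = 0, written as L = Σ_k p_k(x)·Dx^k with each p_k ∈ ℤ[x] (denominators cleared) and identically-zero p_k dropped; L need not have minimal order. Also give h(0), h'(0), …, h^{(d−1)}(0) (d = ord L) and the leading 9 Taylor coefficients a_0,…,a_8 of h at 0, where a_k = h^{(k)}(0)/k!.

L = (4 - 16·x + 16·x^2) + (-4 + 8·x - 16·x^2)·Dx + (1 + 4·x^2)·Dx^2  (order 2).
h: a_k = 0, -12, -24, -8, 16, -72/5, -176/3, 1488/35, 3616/21, …
ICs: h(0) = 0, h′(0) = -12.

f: a_k = 0, -6, 0, 8, 0, -96/5, 0, 384/7, 0, …
g: a_k = 2, 4, 4, 8/3, 4/3, 8/15, 8/45, 16/315, 4/315, …
L₀ := L_f ⊗_s L_g (sym. prod.), ord ≤ 2.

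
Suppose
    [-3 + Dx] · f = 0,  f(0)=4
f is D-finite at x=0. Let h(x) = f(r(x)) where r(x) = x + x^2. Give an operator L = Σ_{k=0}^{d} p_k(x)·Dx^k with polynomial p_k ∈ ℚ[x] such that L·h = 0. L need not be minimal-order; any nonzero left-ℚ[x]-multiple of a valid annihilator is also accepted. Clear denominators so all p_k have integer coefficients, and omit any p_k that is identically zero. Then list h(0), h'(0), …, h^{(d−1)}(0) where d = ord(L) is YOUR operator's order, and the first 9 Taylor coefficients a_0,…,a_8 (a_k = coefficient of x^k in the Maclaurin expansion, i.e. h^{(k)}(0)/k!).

f: a_k = 4, 12, 18, 18, 27/2, 81/10, 81/20, 243/140, 729/1120, …
Substitute x→r, Dx→(1/r')Dx; clear ⇒ L₀.
L = (-3 - 6·x) + Dx  (order 1).
h: a_k = 4, 12, 30, 54, 171/2, 1161/10, 2871/20, 4509/28, 188217/1120, …
ICs: h(0) = 4.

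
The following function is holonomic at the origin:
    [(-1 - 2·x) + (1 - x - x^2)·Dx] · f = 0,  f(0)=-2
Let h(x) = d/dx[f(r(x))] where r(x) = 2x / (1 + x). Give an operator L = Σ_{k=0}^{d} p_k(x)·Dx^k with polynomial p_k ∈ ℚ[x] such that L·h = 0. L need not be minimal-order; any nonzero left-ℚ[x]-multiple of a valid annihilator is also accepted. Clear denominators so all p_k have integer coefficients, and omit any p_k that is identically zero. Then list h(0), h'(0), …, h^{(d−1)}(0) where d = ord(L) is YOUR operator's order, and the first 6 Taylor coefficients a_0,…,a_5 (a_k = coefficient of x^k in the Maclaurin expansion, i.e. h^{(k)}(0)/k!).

f: a_k = -2, -2, -4, -6, -10, -16, …
h₀=f(r): pull back L_f along r ⇒ L₀.
h=h₀': d/dx-closure on L₀ ⇒ L.
L = (6 + 30·x + 90·x^2 + 50·x^3) + (-1 - 6·x + 30·x^3 + 25·x^4)·Dx  (order 1).
h: a_k = -4, -24, -60, -240, -500, -1800, …
ICs: h(0) = -4.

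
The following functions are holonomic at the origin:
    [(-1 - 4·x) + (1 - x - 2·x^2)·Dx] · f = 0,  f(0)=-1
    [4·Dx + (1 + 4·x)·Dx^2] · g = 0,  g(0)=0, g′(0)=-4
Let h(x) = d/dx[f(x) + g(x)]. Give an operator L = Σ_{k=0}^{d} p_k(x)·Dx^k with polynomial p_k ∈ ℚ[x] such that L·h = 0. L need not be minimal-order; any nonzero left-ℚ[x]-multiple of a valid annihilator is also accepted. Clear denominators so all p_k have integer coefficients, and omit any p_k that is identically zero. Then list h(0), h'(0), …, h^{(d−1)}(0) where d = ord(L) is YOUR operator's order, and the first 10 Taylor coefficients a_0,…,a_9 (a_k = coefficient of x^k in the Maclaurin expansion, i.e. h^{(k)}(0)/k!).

f: a_k = -1, -1, -3, -5, -11, -21, -43, -85, -171, -341, …
g: a_k = 0, -4, 8, -64/3, 64, -1024/5, 2048/3, -16384/7, 8192, -262144/9, …
Sum ⇒ L₀ = lclm(L_f,L_g) in ℚ(x)⟨Dx⟩.
Derive L from L₀ (diff closure).
L = (156 + 624·x + 1440·x^2 + 768·x^3 + 768·x^4) + (-1 + 160·x + 1064·x^2 + 1952·x^3 + 1600·x^4 + 1280·x^5)·Dx + (-5 - 39·x - 66·x^2 + 80·x^3 + 240·x^4 + 384·x^5 + 256·x^6)·Dx^2  (order 2).
h: a_k = -5, 10, -79, 212, -1129, 3838, -16979, 64168, -265213, 1041746, …
ICs: h(0) = -5, h′(0) = 10.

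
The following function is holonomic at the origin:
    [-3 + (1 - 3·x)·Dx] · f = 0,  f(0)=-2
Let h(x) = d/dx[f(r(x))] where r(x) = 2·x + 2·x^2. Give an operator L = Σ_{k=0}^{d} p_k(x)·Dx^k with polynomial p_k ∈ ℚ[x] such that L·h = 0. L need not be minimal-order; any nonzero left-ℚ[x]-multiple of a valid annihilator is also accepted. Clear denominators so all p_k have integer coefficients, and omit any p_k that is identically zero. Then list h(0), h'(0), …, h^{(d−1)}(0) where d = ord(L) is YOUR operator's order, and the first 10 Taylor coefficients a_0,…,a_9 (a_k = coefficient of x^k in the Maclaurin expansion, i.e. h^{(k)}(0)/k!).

L = (14 + 36·x + 36·x^2) + (-1 + 4·x + 18·x^2 + 12·x^3)·Dx  (order 1).
h: a_k = -12, -168, -1728, -15840, -136080, -1122336, -8999424, -70689024, -546575040, -4174001280, …
ICs: h(0) = -12.

f: a_k = -2, -6, -18, -54, -162, -486, -1458, -4374, -13122, -39366, …
f∘r: x↦r, Dx↦Dx/r' in L_f ⇒ L₀.
Differentiate: ansatz ord ≤ ord L₀ ⇒ L.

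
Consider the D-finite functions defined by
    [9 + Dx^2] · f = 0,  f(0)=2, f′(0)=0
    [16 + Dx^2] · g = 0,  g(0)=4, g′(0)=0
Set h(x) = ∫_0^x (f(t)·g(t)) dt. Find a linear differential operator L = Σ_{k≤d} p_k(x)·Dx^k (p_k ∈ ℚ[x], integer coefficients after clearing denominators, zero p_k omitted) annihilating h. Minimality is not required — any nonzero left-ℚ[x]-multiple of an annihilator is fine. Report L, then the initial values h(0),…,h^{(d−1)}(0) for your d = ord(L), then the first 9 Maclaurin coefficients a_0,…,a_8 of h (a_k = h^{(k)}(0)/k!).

f: a_k = 2, 0, -9, 0, 27/4, 0, -81/40, 0, 729/2240, …
g: a_k = 4, 0, -32, 0, 128/3, 0, -1024/45, 0, 2048/315, …
Product ⇒ symmetric product L₀, ord ≤ 4.
∫: right-multiply L₀ by Dx.
L = 49·Dx + 50·Dx^3 + Dx^5  (order 5).
h: a_k = 0, 8, 0, -100/3, 0, 1201/15, 0, -11765/126, 0, …
ICs: h(0) = 0, h′(0) = 8, h′′(0) = 0, h′′′(0) = -200, h′′′′(0) = 0.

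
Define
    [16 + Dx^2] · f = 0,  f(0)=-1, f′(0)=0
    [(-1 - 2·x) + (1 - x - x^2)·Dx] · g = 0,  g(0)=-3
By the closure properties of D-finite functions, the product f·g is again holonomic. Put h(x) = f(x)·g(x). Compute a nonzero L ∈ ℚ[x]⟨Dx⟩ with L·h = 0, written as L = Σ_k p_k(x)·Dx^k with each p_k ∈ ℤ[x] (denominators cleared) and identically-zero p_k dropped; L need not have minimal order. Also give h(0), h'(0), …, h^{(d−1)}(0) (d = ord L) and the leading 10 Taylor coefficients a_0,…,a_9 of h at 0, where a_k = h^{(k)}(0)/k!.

L = (-14 + 16·x + 16·x^2) + (2 + 4·x)·Dx + (-1 + x + x^2)·Dx^2  (order 2).
h: a_k = 3, 3, -18, -15, -1, -16, -511/15, -751/15, -2774/35, -13579/105, …
ICs: h(0) = 3, h′(0) = 3.

f: a_k = -1, 0, 8, 0, -32/3, 0, 256/45, 0, -512/315, 0, …
g: a_k = -3, -3, -6, -9, -15, -24, -39, -63, -102, -165, …
h₀=f·g: eliminate ⇒ L₀, order ≤ 2·1.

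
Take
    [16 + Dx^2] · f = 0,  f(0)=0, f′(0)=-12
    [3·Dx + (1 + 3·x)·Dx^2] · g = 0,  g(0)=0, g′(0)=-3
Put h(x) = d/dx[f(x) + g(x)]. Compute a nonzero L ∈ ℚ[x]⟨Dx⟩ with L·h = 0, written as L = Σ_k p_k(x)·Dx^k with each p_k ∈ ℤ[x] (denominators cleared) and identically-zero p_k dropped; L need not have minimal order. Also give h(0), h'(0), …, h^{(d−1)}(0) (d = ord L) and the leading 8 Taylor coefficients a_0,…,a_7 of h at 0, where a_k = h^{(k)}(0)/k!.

f: a_k = 0, -12, 0, 32, 0, -128/5, 0, 1024/105, …
g: a_k = 0, -3, 9/2, -9, 81/4, -243/5, 243/2, -2187/7, …
f+g: L₀ = lclm(L_f,L_g), ord ≤ 2+2.
Derive L from L₀ (diff closure).
L = (1680 + 2304·x + 3456·x^2) + (272 + 1584·x + 3456·x^2 + 3456·x^3)·Dx + (105 + 144·x + 216·x^2)·Dx^2 + (17 + 99·x + 216·x^2 + 216·x^3)·Dx^3  (order 3).
h: a_k = -15, 9, 69, 81, -371, 729, -31781/15, 6561, …
ICs: h(0) = -15, h′(0) = 9, h′′(0) = 138.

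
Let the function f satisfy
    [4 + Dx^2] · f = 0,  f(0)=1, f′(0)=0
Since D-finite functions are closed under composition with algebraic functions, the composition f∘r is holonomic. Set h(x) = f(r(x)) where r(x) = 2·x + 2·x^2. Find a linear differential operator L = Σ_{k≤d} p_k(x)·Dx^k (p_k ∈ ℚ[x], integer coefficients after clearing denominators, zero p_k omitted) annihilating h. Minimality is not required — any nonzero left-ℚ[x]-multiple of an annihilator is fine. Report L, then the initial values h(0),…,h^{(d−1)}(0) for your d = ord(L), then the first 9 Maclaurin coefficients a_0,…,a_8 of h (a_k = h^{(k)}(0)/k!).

L = (16 + 96·x + 192·x^2 + 128·x^3) - 2·Dx + (1 + 2·x)·Dx^2  (order 2).
h: a_k = 1, 0, -8, -16, 8/3, 128/3, 2624/45, 128/15, -23008/315, …
ICs: h(0) = 1, h′(0) = 0.

f: a_k = 1, 0, -2, 0, 2/3, 0, -4/45, 0, 2/315, …
Substitute x→r, Dx→(1/r')Dx; clear ⇒ L₀.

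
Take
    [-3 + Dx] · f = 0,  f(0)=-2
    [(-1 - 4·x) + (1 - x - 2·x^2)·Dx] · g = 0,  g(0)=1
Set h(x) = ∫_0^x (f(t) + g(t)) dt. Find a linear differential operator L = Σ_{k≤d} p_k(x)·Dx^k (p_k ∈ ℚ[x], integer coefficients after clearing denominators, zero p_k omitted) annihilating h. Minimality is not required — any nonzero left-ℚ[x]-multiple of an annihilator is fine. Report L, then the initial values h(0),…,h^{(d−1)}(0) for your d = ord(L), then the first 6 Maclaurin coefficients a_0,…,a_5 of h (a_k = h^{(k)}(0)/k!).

L = (9 + 9·x + 126·x^2 + 72·x^3)·Dx + (3 - 30·x - 51·x^2 + 36·x^3 + 36·x^4)·Dx^2 + (-2 + 9·x + 3·x^2 - 20·x^3 - 12·x^4)·Dx^3  (order 3).
h: a_k = 0, -1, -5/2, -2, -1, 17/20, …
ICs: h(0) = 0, h′(0) = -1, h′′(0) = -5.

f: a_k = -2, -6, -9, -9, -27/4, -81/20, …
g: a_k = 1, 1, 3, 5, 11, 21, …
h₀=f+g: left-lcm gives L₀, ord ≤ 2.
Integrate: L := L₀·Dx.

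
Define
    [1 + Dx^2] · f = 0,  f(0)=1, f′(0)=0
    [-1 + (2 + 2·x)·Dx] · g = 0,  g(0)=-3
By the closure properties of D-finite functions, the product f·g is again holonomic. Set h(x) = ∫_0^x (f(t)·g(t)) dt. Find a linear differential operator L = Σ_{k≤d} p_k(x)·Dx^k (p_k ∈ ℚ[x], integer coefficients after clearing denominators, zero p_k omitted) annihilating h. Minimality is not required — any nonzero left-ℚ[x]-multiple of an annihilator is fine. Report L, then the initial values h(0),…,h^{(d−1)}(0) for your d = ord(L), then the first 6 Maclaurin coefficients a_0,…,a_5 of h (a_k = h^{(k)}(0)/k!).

L = (7 + 8·x + 4·x^2)·Dx + (-4 - 4·x)·Dx^2 + (4 + 8·x + 4·x^2)·Dx^3  (order 3).
h: a_k = 0, -3, -3/4, 5/8, 9/64, -5/128, …
ICs: h(0) = 0, h′(0) = -3, h′′(0) = -3/2.

f: a_k = 1, 0, -1/2, 0, 1/24, 0, …
g: a_k = -3, -3/2, 3/8, -3/16, 15/128, -21/256, …
Sym-product of L_f,L_g gives L₀ (≤ ord 2).
h=∫h₀ ⇒ L = L₀·Dx.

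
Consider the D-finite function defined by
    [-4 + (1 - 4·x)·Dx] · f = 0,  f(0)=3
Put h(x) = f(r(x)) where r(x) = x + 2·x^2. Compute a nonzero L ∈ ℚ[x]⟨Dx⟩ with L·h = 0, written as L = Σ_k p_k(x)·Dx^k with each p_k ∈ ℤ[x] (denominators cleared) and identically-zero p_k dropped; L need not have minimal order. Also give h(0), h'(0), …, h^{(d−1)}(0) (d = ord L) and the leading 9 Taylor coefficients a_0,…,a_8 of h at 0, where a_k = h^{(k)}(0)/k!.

f: a_k = 3, 12, 48, 192, 768, 3072, 12288, 49152, 196608, …
h₀=f(r): pull back L_f along r ⇒ L₀.
L = (4 + 16·x) + (-1 + 4·x + 8·x^2)·Dx  (order 1).
h: a_k = 3, 12, 72, 384, 2112, 11520, 62976, 344064, 1880064, …
ICs: h(0) = 3.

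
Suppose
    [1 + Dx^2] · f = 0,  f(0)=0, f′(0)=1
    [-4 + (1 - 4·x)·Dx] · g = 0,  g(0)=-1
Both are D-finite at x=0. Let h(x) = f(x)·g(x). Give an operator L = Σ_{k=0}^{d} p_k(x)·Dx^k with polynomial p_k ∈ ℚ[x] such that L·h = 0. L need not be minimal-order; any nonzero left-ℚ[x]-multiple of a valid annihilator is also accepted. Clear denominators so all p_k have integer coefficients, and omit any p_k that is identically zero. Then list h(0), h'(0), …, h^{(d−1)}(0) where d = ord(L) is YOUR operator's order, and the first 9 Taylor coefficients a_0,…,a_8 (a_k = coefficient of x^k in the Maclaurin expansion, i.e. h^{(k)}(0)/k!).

L = (-1 + 4·x) + 8·Dx + (-1 + 4·x)·Dx^2  (order 2).
h: a_k = 0, -1, -4, -95/6, -190/3, -30401/120, -30401/30, -20429471/5040, -20429471/1260, …
ICs: h(0) = 0, h′(0) = -1.

f: a_k = 0, 1, 0, -1/6, 0, 1/120, 0, -1/5040, 0, …
g: a_k = -1, -4, -16, -64, -256, -1024, -4096, -16384, -65536, …
Sym-product of L_f,L_g gives L₀ (≤ ord 2).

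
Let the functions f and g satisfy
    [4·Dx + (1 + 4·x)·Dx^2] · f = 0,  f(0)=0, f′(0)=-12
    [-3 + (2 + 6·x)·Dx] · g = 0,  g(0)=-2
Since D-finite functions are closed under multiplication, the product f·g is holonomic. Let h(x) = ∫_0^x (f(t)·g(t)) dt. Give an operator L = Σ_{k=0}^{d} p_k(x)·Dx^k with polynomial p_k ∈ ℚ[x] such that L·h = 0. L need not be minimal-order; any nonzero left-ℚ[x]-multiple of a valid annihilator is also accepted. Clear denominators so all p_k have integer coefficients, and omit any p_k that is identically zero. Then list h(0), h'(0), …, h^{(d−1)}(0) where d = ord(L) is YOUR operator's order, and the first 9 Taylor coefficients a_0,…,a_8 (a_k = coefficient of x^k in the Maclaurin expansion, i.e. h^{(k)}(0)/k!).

L = (3 + 36·x)·Dx + (4 + 12·x)·Dx^2 + (4 + 40·x + 132·x^2 + 144·x^3)·Dx^3  (order 3).
h: a_k = 0, 0, 12, -4, 29/4, -39/2, 9383/160, -206953/1120, 21442563/35840, …
ICs: h(0) = 0, h′(0) = 0, h′′(0) = 24.

f: a_k = 0, -12, 24, -64, 192, -3072/5, 2048, -49152/7, 24576, …
g: a_k = -2, -3, 9/4, -27/8, 405/64, -1701/128, 15309/512, -72171/1024, 2814669/16384, …
Sym-product of L_f,L_g gives L₀ (≤ ord 2).
h=∫₀ˣh₀: take L = L₀·Dx.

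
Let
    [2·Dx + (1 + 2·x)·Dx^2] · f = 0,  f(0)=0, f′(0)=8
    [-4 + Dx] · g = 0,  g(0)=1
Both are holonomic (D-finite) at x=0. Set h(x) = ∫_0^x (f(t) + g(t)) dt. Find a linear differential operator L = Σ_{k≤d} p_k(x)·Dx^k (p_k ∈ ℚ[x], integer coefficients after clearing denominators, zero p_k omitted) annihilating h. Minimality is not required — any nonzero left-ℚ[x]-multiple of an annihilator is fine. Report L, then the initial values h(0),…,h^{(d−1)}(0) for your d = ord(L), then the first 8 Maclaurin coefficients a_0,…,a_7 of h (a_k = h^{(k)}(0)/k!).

L = (-32 - 32·x)·Dx^2 + (-4 - 32·x - 32·x^2)·Dx^3 + (3 + 10·x + 8·x^2)·Dx^4  (order 4).
h: a_k = 0, 1, 6, 0, 16/3, -16/15, 256/45, -1664/315, …
ICs: h(0) = 0, h′(0) = 1, h′′(0) = 12, h′′′(0) = 0.

f: a_k = 0, 8, -8, 32/3, -16, 128/5, -128/3, 512/7, …
g: a_k = 1, 4, 8, 32/3, 32/3, 128/15, 256/45, 1024/315, …
Sum ⇒ L₀ = lclm(L_f,L_g) in ℚ(x)⟨Dx⟩.
h=∫h₀ ⇒ L = L₀·Dx.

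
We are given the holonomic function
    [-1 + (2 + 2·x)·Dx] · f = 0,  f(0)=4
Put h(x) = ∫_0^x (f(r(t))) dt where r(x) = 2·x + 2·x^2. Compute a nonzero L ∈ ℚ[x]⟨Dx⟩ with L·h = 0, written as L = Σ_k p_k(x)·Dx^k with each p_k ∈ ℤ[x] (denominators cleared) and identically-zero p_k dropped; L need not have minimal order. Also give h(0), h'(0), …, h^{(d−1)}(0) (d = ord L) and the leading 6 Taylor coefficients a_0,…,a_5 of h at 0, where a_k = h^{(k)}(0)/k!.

L = (-1 - 2·x)·Dx + (1 + 2·x + 2·x^2)·Dx^2  (order 2).
h: a_k = 0, 4, 2, 2/3, -1/2, 3/10, …
ICs: h(0) = 0, h′(0) = 4.

f: a_k = 4, 2, -1/2, 1/4, -5/32, 7/64, …
Substitute x→r, Dx→(1/r')Dx; clear ⇒ L₀.
h=∫h₀ ⇒ L = L₀·Dx.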